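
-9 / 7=-1.29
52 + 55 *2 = 162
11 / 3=3.67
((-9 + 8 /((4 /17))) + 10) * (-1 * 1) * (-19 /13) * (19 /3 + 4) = 20615 /39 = 528.59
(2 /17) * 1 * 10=20 /17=1.18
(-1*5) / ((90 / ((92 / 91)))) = -46 / 819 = -0.06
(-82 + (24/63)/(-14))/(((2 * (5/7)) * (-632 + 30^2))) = -6029/28140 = -0.21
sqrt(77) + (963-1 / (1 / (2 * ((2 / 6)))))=sqrt(77) + 2887 / 3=971.11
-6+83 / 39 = -151 / 39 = -3.87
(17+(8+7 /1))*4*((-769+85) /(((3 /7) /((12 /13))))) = -2451456 /13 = -188573.54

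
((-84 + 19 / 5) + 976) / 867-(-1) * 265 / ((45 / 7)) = 549532 / 13005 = 42.26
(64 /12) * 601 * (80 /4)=192320 /3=64106.67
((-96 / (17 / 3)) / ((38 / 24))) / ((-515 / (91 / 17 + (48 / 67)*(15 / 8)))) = 0.14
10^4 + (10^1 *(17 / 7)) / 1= 70170 / 7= 10024.29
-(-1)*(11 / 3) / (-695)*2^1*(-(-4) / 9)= -88 / 18765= -0.00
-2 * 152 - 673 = -977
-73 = -73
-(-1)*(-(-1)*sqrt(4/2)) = 1.41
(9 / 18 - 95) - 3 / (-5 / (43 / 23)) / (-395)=-8585583 / 90850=-94.50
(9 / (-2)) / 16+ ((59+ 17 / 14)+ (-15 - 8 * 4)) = 2897 / 224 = 12.93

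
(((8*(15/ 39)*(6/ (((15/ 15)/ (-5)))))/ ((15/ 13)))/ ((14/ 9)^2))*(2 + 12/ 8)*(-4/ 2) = 1620/ 7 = 231.43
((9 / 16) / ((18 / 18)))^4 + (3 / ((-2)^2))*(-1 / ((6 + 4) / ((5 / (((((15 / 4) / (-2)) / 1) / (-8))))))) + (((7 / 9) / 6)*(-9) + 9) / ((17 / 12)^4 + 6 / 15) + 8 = 1243942858489 / 150430351360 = 8.27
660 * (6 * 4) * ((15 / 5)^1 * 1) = 47520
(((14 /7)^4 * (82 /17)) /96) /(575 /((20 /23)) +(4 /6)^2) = 12 /9877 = 0.00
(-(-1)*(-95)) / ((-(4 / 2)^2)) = 95 / 4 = 23.75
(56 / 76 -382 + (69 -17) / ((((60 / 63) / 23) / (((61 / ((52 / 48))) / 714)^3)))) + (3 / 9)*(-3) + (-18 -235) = -634.65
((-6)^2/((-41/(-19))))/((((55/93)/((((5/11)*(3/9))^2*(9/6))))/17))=901170/54571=16.51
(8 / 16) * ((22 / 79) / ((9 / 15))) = 55 / 237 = 0.23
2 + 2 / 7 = 2.29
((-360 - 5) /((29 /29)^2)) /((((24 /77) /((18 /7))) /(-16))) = 48180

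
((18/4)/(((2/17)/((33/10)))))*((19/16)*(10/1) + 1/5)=2438667/1600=1524.17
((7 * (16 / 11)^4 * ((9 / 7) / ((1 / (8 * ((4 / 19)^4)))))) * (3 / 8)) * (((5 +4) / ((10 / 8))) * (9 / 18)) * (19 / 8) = 1019215872 / 502113095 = 2.03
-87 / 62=-1.40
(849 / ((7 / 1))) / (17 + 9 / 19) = 16131 / 2324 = 6.94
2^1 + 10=12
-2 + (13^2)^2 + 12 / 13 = 371279 / 13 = 28559.92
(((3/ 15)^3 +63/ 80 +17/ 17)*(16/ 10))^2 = 12895281/ 1562500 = 8.25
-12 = -12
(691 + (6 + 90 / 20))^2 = 1968409 / 4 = 492102.25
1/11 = 0.09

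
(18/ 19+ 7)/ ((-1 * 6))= -151/ 114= -1.32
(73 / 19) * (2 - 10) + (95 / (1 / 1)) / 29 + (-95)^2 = 4957644 / 551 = 8997.54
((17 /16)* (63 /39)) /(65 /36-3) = -3213 /2236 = -1.44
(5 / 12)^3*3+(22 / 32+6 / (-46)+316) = 316.77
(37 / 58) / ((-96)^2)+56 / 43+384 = 8856061495 / 22984704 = 385.30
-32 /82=-0.39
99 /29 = 3.41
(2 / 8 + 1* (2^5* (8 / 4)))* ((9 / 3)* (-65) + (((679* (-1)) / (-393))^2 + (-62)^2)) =72479839297 / 308898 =234640.04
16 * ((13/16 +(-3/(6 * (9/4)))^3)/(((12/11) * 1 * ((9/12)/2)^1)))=31.35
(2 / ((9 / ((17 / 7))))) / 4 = 17 / 126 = 0.13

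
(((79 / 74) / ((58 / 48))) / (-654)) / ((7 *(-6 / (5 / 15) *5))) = 79 / 36841455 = 0.00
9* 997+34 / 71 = 637117 / 71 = 8973.48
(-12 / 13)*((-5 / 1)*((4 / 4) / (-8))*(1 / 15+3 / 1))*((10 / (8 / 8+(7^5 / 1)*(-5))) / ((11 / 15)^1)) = 0.00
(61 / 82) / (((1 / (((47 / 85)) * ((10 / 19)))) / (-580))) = -125.57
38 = 38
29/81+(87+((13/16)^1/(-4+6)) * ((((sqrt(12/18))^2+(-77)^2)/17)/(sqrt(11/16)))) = 7076/81+231257 * sqrt(11)/4488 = 258.26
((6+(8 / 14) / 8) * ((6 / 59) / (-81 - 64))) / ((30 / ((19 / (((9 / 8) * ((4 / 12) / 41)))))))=-52972 / 179655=-0.29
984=984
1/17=0.06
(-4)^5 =-1024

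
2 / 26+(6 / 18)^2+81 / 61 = 10819 / 7137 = 1.52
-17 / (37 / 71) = -1207 / 37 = -32.62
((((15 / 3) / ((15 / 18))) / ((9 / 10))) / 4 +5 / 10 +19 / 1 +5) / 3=157 / 18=8.72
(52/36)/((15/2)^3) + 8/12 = 20354/30375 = 0.67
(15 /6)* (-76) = -190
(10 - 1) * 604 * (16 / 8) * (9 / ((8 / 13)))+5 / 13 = 159003.38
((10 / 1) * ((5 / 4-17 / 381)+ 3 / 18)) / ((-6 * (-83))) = 3485 / 126492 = 0.03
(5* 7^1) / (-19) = -35 / 19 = -1.84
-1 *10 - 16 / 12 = -34 / 3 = -11.33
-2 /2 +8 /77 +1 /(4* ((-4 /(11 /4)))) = -5263 /4928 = -1.07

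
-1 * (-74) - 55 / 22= 71.50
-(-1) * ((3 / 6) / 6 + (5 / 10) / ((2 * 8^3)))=515 / 6144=0.08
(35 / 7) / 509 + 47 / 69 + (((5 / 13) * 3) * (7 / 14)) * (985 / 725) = 39054583 / 26481234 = 1.47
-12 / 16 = -3 / 4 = -0.75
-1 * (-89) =89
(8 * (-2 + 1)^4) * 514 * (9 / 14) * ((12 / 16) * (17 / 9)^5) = 729806498 / 15309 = 47671.73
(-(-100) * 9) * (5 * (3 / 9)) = 1500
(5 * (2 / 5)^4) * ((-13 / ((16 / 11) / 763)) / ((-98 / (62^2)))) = 29958214 / 875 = 34237.96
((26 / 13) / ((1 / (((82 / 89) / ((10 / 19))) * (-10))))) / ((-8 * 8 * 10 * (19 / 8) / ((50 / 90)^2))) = 205 / 28836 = 0.01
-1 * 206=-206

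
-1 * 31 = -31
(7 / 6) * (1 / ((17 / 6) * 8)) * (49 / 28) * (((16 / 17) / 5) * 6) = 147 / 1445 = 0.10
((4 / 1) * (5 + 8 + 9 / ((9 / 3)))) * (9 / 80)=36 / 5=7.20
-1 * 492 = -492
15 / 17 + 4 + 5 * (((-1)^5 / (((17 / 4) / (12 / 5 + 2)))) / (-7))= 669 / 119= 5.62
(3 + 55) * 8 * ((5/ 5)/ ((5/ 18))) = 8352/ 5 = 1670.40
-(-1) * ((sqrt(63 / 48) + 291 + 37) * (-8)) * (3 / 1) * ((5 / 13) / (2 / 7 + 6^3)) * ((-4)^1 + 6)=-275520 / 9841 - 210 * sqrt(21) / 9841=-28.09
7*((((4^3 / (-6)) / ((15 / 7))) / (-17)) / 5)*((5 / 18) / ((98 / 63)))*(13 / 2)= 364 / 765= 0.48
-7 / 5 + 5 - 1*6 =-12 / 5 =-2.40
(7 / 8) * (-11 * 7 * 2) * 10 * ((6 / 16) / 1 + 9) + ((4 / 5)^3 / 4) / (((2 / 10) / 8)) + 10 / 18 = -12627.14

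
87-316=-229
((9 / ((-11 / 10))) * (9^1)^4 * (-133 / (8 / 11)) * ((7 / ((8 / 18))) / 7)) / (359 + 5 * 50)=16828965 / 464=36269.32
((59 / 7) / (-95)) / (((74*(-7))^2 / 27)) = -1593 / 178435460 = -0.00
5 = 5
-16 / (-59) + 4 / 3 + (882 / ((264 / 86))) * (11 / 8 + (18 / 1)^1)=173466619 / 31152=5568.39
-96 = -96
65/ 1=65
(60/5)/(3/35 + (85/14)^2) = 11760/36209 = 0.32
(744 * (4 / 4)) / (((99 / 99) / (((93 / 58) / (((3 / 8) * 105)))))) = 30752 / 1015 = 30.30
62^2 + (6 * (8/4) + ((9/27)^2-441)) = 30736/9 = 3415.11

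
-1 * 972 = -972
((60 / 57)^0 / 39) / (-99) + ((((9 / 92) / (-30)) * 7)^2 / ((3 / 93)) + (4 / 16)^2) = 256184231 / 3267950400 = 0.08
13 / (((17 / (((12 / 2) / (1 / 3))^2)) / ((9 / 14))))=159.28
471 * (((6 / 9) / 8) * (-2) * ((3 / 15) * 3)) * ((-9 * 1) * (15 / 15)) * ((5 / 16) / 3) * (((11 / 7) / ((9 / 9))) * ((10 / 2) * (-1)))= -77715 / 224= -346.94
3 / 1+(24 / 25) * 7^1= 243 / 25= 9.72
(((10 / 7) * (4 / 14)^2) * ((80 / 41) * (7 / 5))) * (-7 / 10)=-64 / 287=-0.22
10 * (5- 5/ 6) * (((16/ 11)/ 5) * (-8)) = -3200/ 33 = -96.97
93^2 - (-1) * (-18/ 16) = 69183/ 8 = 8647.88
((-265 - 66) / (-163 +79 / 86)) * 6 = 170796 / 13939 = 12.25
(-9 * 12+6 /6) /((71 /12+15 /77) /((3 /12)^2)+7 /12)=-32956 /30297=-1.09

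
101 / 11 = 9.18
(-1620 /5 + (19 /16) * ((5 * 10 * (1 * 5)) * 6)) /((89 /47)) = 273963 /356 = 769.56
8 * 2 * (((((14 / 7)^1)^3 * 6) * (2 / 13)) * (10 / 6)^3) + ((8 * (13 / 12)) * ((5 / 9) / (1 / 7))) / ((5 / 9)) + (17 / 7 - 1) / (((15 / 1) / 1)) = 497764 / 819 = 607.77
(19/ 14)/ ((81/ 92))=874/ 567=1.54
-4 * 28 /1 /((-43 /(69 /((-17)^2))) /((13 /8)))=12558 /12427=1.01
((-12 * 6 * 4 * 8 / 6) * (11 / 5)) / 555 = -1408 / 925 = -1.52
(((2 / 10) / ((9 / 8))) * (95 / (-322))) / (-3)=76 / 4347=0.02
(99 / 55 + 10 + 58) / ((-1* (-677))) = 349 / 3385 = 0.10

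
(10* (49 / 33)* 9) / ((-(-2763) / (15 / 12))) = 1225 / 20262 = 0.06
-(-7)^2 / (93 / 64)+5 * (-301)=-143101 / 93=-1538.72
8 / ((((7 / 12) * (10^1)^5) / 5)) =3 / 4375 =0.00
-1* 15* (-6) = 90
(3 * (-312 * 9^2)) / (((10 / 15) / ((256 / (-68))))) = 7278336 / 17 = 428137.41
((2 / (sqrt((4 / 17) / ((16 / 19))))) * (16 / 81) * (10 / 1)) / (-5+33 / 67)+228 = 228 - 21440 * sqrt(323) / 232389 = 226.34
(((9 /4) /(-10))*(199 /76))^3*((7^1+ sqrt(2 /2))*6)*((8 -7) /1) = -17234870013 /1755904000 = -9.82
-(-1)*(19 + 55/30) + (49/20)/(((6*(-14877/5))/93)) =2477981/119016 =20.82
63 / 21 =3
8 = 8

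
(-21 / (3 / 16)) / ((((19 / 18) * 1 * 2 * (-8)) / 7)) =882 / 19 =46.42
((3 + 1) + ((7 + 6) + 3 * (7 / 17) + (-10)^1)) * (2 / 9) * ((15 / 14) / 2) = 50 / 51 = 0.98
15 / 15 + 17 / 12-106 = -1243 / 12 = -103.58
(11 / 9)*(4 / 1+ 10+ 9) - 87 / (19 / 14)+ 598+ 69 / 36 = 385723 / 684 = 563.92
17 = 17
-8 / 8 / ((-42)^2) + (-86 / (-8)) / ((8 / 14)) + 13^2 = 1325201 / 7056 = 187.81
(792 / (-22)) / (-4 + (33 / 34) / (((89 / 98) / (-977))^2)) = -2423826 / 75629926943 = -0.00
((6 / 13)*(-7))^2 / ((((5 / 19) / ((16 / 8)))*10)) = 33516 / 4225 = 7.93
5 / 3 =1.67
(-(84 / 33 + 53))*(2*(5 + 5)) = -12220 / 11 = -1110.91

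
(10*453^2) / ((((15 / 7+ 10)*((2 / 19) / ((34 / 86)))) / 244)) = 6659442468 / 43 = 154870755.07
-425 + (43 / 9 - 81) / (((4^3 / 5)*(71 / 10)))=-425.84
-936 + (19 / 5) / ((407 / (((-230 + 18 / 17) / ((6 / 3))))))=-32417894 / 34595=-937.07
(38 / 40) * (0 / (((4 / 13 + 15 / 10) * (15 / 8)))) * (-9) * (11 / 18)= 0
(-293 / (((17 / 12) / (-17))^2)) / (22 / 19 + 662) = -11134 / 175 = -63.62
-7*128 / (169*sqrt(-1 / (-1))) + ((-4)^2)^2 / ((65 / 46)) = 148608 / 845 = 175.87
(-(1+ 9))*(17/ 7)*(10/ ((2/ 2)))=-1700/ 7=-242.86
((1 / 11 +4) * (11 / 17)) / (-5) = -9 / 17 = -0.53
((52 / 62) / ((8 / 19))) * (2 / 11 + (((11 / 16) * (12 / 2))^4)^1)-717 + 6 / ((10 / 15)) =-731385571 / 5586944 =-130.91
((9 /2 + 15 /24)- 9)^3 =-29791 /512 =-58.19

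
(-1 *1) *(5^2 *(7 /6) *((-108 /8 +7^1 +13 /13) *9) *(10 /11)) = 2625 /2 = 1312.50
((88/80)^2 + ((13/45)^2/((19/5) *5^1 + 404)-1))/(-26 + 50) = 720199/82231200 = 0.01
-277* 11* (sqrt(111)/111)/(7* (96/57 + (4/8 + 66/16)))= -463144* sqrt(111)/745143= -6.55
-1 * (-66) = 66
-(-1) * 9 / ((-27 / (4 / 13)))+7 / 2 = 265 / 78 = 3.40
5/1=5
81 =81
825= 825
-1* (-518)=518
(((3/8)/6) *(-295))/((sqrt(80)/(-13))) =767 *sqrt(5)/64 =26.80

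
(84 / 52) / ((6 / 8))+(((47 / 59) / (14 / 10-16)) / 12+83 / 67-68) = -2908618417 / 45016764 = -64.61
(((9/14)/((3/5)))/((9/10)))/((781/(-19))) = -475/16401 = -0.03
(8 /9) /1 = 8 /9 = 0.89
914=914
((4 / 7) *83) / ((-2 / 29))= -4814 / 7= -687.71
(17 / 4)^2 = 289 / 16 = 18.06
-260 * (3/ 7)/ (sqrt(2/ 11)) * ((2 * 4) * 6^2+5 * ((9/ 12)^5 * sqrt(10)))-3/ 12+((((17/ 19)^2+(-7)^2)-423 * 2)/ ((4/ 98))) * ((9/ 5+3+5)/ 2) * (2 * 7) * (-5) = -112320 * sqrt(22)/ 7-236925 * sqrt(55)/ 1792+9661604431/ 1444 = 6614620.21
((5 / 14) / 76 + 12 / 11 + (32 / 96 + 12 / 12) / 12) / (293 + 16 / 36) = 127111 / 30910264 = 0.00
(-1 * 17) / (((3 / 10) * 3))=-170 / 9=-18.89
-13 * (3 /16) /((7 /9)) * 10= -1755 /56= -31.34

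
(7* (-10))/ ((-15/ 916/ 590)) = 7566160/ 3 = 2522053.33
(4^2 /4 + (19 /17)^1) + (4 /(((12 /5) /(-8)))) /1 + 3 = -5.22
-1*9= -9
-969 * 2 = -1938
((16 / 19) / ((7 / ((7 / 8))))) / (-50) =-1 / 475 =-0.00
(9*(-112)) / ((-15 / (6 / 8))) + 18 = 342 / 5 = 68.40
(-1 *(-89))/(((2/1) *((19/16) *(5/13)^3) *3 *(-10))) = -782132/35625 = -21.95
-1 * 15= -15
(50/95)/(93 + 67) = 1/304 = 0.00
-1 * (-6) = 6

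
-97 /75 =-1.29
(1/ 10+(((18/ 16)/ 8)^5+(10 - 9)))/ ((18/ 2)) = 5905875277/ 48318382080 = 0.12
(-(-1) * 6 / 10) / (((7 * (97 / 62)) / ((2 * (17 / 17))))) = 372 / 3395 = 0.11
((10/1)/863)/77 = 10/66451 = 0.00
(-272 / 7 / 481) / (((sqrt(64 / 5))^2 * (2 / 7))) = -85 / 3848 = -0.02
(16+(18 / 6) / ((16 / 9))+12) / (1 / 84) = 9975 / 4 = 2493.75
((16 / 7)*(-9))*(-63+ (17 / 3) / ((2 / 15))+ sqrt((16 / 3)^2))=312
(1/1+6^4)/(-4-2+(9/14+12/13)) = -236054/807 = -292.51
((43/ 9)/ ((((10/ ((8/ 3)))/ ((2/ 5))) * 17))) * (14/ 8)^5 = 0.49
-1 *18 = -18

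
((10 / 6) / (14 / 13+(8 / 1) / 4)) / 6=13 / 144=0.09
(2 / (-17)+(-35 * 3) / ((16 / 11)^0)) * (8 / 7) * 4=-57184 / 119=-480.54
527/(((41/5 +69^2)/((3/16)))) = 7905/381536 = 0.02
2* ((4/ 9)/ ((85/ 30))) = 16/ 51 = 0.31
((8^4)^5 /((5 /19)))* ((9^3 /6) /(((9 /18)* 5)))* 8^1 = 42584308694158499905536 /25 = 1703372347766339996221.44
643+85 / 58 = 644.47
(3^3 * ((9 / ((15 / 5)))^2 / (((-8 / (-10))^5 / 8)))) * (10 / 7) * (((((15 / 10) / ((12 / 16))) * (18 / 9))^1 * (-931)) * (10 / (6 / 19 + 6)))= -3198234375 / 64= -49972412.11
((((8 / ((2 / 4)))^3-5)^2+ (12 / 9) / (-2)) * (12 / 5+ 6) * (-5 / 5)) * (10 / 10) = -702923774 / 5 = -140584754.80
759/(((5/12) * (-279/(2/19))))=-2024/2945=-0.69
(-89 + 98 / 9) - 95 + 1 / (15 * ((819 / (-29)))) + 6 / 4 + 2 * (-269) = -17435203 / 24570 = -709.61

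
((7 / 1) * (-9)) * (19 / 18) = -133 / 2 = -66.50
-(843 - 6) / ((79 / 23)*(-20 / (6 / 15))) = 19251 / 3950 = 4.87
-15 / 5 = -3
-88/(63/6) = -176/21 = -8.38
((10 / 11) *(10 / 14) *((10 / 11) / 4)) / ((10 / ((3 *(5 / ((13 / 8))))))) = 1500 / 11011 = 0.14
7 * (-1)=-7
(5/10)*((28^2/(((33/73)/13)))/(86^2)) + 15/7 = 1566269/427119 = 3.67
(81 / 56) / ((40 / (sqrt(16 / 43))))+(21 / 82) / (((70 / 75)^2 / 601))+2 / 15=81 * sqrt(43) / 24080+6089717 / 34440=176.84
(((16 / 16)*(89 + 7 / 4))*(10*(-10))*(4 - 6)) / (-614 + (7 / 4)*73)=-14520 / 389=-37.33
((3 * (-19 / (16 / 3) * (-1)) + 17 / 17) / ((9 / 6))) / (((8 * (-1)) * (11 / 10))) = -85 / 96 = -0.89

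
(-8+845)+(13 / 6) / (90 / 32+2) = 193451 / 231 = 837.45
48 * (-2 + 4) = 96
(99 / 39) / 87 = 11 / 377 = 0.03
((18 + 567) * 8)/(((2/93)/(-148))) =-32207760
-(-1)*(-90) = -90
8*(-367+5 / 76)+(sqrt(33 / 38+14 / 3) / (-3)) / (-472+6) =-55774 / 19+sqrt(71934) / 159372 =-2935.47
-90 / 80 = -9 / 8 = -1.12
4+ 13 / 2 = 21 / 2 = 10.50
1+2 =3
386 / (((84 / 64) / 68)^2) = 1036111.53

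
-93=-93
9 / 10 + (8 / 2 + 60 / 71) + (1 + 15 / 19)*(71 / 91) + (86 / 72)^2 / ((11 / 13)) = 77241623383 / 8750261520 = 8.83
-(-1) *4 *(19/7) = 76/7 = 10.86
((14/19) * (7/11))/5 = 98/1045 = 0.09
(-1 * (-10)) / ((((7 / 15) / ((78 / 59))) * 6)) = 1950 / 413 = 4.72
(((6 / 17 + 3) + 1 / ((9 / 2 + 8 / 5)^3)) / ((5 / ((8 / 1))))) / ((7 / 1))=103639336 / 135053695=0.77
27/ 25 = 1.08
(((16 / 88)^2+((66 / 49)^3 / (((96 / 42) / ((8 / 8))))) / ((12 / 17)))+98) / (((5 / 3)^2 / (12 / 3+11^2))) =72880104375 / 16269176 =4479.64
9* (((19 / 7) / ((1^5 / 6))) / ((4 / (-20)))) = -732.86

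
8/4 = 2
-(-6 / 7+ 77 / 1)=-533 / 7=-76.14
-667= -667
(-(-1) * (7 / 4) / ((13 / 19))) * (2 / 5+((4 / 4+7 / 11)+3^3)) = 212401 / 2860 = 74.27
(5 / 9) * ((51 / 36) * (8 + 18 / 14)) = 5525 / 756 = 7.31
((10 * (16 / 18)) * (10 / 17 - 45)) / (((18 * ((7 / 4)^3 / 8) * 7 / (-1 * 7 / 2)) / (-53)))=-409753600 / 472311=-867.55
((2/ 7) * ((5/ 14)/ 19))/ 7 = 0.00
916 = 916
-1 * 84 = -84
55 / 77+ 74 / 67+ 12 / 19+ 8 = 93123 / 8911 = 10.45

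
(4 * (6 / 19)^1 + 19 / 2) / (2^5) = 409 / 1216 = 0.34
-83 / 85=-0.98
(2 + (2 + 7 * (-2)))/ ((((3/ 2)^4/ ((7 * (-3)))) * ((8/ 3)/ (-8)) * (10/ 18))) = -224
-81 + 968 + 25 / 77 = 68324 / 77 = 887.32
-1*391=-391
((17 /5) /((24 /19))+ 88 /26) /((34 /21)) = 66353 /17680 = 3.75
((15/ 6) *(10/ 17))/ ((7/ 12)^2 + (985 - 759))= 3600/ 554081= 0.01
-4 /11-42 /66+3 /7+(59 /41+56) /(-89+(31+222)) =-10411 /47068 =-0.22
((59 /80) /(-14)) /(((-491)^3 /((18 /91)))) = 531 /6032174490160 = 0.00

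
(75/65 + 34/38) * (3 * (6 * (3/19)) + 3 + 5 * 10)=536866/4693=114.40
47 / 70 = 0.67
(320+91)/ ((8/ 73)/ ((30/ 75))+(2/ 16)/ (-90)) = 21602160/ 14327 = 1507.79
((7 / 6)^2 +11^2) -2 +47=6025 / 36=167.36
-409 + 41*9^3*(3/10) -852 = 77057/10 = 7705.70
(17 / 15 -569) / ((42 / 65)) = -55367 / 63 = -878.84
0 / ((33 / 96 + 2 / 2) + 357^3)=0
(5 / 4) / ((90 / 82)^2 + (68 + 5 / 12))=25215 / 1404401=0.02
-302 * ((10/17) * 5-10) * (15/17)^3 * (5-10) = -611550000/83521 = -7322.11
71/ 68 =1.04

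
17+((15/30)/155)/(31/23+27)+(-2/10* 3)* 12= 1980799/202120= 9.80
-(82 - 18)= -64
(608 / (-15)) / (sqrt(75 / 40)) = -1216 * sqrt(30) / 225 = -29.60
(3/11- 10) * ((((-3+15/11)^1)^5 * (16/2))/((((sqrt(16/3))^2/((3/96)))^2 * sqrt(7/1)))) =56864187 * sqrt(7)/12698549248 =0.01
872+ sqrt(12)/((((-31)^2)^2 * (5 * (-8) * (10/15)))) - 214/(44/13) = 808.77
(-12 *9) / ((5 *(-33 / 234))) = 8424 / 55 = 153.16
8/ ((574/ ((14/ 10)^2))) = 28/ 1025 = 0.03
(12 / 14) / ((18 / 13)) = 0.62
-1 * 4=-4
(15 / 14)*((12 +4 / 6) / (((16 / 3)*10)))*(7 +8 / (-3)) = 247 / 224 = 1.10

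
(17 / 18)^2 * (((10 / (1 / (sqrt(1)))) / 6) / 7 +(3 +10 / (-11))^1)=77741 / 37422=2.08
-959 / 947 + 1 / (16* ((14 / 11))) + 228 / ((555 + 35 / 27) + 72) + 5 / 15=-721538653 / 2698904544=-0.27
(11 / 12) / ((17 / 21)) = 77 / 68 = 1.13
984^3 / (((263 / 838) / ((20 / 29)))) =15968323031040 / 7627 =2093657143.18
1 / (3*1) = 1 / 3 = 0.33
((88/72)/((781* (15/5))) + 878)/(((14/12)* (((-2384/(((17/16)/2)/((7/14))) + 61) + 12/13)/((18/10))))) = -743942134/1198234695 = -0.62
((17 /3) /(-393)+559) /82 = 329522 /48339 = 6.82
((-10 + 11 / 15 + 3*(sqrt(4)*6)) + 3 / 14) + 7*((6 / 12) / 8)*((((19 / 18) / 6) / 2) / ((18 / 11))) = 58723717 / 2177280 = 26.97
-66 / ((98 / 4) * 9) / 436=-11 / 16023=-0.00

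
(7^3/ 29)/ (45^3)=343/ 2642625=0.00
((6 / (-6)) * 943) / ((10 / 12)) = -5658 / 5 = -1131.60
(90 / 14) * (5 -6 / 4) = 45 / 2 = 22.50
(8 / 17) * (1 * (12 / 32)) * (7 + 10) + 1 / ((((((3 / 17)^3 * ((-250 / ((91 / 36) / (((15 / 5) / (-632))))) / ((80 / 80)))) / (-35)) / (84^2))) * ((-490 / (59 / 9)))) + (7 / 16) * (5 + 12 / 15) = 1867141134923 / 1458000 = 1280618.06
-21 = -21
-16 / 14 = -8 / 7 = -1.14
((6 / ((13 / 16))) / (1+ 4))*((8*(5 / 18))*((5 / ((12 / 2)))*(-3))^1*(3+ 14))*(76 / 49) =-413440 / 1911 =-216.35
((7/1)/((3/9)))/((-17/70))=-1470/17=-86.47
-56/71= -0.79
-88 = -88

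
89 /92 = 0.97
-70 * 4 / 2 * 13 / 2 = -910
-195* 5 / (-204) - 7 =-151 / 68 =-2.22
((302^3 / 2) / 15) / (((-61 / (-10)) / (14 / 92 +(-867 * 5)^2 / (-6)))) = -471407699179.68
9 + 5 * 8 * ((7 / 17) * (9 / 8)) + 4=536 / 17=31.53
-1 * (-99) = 99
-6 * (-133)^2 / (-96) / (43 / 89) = 1574321 / 688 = 2288.26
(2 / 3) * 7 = 14 / 3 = 4.67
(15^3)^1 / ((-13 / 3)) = -10125 / 13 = -778.85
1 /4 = 0.25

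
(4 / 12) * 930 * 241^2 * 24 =432122640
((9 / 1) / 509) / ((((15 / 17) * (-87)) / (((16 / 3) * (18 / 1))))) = -1632 / 73805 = -0.02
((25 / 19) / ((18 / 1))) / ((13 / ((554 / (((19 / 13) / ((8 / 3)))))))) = 55400 / 9747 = 5.68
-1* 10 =-10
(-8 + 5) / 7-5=-38 / 7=-5.43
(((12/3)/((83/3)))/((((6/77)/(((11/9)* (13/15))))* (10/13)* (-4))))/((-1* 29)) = 0.02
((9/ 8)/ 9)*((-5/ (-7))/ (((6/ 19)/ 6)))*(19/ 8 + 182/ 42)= 2185/ 192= 11.38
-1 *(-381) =381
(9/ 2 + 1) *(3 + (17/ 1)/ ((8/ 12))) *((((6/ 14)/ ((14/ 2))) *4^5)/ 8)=60192/ 49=1228.41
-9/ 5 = -1.80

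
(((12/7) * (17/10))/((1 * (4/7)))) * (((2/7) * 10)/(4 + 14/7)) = 17/7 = 2.43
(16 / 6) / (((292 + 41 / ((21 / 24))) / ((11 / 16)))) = 77 / 14232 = 0.01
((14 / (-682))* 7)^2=0.02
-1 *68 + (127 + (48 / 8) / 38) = 1124 / 19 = 59.16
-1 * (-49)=49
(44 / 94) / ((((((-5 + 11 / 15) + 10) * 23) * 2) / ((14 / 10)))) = 231 / 92966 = 0.00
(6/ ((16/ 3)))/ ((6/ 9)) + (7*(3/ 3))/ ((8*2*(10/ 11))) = 347/ 160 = 2.17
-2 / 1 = -2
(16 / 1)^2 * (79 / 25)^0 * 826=211456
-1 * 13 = -13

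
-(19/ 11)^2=-361/ 121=-2.98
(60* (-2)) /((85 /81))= -1944 /17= -114.35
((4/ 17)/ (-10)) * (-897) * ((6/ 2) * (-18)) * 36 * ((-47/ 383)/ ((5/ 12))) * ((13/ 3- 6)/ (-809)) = 24.89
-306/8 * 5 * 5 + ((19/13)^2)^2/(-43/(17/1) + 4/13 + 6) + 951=-29662567/7337980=-4.04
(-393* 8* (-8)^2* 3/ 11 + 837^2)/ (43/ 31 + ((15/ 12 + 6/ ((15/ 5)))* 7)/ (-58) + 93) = 17027326104/ 2478707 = 6869.44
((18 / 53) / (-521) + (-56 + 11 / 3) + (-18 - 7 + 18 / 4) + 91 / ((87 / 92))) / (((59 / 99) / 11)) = 431.83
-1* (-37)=37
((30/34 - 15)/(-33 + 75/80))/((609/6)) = 2560/590121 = 0.00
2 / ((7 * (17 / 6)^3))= 432 / 34391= 0.01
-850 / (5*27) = -170 / 27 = -6.30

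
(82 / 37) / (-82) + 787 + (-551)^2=11262355 / 37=304387.97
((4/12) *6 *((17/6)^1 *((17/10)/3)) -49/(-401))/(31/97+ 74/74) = 11669003/4619520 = 2.53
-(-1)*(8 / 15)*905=1448 / 3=482.67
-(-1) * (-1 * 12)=-12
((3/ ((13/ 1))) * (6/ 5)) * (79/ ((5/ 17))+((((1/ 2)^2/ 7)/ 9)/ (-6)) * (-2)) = 78101/ 1050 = 74.38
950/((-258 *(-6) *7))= 475/5418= 0.09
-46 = -46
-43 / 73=-0.59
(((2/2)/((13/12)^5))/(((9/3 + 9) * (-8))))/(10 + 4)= -1296/2599051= -0.00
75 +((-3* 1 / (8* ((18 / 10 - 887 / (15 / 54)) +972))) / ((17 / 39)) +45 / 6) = 13834325 / 167688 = 82.50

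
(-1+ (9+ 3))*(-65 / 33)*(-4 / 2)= 130 / 3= 43.33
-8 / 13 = -0.62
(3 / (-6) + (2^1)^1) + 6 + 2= 19 / 2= 9.50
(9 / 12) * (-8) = -6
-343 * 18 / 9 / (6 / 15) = -1715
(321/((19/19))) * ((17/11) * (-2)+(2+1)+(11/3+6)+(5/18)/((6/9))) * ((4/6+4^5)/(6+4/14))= 1518449947/2904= 522882.21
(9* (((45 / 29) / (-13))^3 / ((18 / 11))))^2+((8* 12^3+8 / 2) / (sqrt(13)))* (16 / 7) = 1004755640625 / 11484394236850756+221248* sqrt(13) / 91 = 8766.17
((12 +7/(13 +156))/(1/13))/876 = 2035/11388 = 0.18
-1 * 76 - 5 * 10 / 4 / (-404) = -61383 / 808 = -75.97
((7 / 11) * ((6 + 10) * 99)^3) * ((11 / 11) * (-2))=-5058256896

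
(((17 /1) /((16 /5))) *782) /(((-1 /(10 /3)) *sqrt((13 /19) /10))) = -166175 *sqrt(2470) /156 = -52940.69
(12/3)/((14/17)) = 34/7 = 4.86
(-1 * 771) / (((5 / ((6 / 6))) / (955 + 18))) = -150036.60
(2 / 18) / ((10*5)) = 0.00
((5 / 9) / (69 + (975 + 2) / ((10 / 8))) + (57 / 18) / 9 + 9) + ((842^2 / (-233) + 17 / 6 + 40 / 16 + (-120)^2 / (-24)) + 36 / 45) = -970500856321 / 267556230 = -3627.28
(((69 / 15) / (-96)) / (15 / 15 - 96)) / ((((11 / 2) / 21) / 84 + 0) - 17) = -3381 / 113933500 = -0.00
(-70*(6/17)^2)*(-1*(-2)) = -5040/289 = -17.44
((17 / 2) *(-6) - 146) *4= -788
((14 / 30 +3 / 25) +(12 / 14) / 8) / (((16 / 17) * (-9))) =-24769 / 302400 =-0.08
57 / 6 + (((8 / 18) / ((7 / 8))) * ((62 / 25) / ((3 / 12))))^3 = 1073852786837 / 7813968750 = 137.43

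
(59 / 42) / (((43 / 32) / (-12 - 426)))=-137824 / 301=-457.89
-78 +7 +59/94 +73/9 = -52673/846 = -62.26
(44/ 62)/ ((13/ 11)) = 242/ 403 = 0.60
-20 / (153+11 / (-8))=-160 / 1213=-0.13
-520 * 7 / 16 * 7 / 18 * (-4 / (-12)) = -3185 / 108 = -29.49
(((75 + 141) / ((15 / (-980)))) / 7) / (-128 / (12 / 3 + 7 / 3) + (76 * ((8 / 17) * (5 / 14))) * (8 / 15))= 427329 / 2840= 150.47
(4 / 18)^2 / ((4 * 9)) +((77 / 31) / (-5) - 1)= -168973 / 112995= -1.50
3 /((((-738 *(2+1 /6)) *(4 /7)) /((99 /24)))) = -231 /17056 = -0.01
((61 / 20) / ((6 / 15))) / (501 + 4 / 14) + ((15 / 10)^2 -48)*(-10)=12843367 / 28072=457.52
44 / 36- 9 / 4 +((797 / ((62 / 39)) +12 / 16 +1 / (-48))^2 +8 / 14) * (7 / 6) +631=3915246259375 / 13284864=294714.82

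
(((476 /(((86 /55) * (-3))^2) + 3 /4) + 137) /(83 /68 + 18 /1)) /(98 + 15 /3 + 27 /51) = 3066027299 /38279625120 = 0.08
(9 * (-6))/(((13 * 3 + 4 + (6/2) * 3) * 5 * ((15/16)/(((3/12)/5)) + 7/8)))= -108/10205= -0.01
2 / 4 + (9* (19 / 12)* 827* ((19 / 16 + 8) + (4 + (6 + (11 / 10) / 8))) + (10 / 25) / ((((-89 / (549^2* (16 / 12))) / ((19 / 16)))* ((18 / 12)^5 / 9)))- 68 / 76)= 12185909441 / 54112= 225197.91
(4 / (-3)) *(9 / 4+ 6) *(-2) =22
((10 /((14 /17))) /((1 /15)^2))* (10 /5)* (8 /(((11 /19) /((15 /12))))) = 7267500 /77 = 94383.12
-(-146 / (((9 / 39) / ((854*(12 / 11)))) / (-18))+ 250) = -116706974 / 11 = -10609724.91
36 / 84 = 3 / 7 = 0.43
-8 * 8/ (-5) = 64/ 5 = 12.80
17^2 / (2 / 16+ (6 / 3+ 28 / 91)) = 30056 / 253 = 118.80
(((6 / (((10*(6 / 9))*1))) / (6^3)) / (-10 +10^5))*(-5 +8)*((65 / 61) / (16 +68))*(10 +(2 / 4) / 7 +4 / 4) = 403 / 22953224448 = 0.00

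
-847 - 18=-865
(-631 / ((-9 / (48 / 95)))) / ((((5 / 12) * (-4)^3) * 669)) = -631 / 317775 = -0.00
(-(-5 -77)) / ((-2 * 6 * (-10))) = 41 / 60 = 0.68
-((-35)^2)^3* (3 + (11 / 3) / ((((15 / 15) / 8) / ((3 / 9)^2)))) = -310666890625 / 27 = -11506181134.26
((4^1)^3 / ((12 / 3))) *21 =336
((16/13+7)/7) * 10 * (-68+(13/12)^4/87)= -65615404025/82083456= -799.37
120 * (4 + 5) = 1080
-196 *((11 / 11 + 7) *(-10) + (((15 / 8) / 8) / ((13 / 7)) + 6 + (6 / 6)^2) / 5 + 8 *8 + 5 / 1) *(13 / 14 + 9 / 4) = 24814713 / 4160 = 5965.08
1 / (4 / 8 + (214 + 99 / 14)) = 7 / 1551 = 0.00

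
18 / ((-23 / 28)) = -21.91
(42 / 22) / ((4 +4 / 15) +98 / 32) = 5040 / 19349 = 0.26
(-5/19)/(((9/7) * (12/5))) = -175/2052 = -0.09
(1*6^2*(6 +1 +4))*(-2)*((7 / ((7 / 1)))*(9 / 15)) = -2376 / 5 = -475.20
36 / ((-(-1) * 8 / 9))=81 / 2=40.50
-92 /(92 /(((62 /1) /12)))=-31 /6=-5.17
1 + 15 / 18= 1.83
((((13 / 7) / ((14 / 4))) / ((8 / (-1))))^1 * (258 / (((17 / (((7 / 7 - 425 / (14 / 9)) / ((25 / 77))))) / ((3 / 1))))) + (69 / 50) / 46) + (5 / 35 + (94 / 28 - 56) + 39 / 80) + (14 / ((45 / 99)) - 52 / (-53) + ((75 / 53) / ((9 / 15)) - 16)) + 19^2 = 2859.02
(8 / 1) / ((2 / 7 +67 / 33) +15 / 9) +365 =42206 / 115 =367.01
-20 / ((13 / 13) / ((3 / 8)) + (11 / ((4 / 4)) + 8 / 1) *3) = -60 / 179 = -0.34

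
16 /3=5.33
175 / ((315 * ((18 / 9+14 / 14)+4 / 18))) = 5 / 29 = 0.17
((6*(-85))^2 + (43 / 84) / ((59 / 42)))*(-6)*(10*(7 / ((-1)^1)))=6445287030 / 59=109242153.05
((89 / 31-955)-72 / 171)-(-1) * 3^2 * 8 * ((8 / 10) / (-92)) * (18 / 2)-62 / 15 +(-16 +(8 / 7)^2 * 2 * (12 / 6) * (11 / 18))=-5825620834 / 5974227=-975.13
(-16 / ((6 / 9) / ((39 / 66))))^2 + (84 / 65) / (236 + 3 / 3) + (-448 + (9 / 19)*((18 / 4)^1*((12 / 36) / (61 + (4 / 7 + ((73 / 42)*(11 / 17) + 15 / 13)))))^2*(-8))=-4178209934670216164 / 16924554289067425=-246.87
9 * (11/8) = 99/8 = 12.38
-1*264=-264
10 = 10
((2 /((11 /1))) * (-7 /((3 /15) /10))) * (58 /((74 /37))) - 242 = -2087.45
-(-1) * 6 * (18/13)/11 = 108/143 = 0.76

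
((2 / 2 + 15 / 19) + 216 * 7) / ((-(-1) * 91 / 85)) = 2444770 / 1729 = 1413.98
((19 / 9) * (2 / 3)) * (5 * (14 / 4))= 665 / 27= 24.63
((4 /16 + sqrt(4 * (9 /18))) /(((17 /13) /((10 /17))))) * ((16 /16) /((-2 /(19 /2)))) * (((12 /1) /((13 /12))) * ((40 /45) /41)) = -6080 * sqrt(2) /11849 - 1520 /11849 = -0.85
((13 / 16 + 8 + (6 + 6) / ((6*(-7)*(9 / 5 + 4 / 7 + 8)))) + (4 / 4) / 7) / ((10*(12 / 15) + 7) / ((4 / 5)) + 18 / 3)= 0.36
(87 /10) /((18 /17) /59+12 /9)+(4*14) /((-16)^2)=2165419 /325280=6.66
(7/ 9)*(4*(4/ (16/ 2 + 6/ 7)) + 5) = 1477/ 279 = 5.29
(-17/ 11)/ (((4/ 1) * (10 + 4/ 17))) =-289/ 7656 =-0.04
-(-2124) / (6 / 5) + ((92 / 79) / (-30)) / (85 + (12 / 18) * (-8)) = 167096804 / 94405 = 1770.00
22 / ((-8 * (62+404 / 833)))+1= 199037 / 208200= 0.96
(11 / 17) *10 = 110 / 17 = 6.47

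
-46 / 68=-23 / 34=-0.68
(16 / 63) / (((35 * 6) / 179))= 1432 / 6615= 0.22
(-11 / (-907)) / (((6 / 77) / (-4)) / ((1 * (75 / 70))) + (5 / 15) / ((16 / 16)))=1815 / 47164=0.04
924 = 924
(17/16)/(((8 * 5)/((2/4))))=17/1280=0.01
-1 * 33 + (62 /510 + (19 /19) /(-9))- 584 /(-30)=-13.52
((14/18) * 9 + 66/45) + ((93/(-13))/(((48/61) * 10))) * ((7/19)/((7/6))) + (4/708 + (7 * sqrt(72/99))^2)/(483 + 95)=6108742539/741241072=8.24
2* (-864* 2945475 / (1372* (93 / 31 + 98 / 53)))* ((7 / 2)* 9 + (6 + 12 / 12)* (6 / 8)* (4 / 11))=-505796967000 / 19789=-25559501.09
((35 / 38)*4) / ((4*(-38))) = -35 / 1444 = -0.02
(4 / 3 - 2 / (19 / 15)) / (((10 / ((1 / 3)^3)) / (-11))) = 77 / 7695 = 0.01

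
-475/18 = -26.39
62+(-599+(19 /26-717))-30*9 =-39605 /26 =-1523.27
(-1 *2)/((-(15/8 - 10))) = -16/65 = -0.25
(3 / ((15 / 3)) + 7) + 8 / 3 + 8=274 / 15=18.27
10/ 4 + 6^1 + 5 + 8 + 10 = 63/ 2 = 31.50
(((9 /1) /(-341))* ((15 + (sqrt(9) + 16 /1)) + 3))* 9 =-2997 /341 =-8.79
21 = 21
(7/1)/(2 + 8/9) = 63/26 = 2.42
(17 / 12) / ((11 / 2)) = 17 / 66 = 0.26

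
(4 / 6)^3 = 8 / 27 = 0.30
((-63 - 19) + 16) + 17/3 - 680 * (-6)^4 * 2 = -5287861/3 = -1762620.33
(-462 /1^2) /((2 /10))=-2310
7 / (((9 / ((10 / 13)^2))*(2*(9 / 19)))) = 6650 / 13689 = 0.49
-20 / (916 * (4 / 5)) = -25 / 916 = -0.03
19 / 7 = 2.71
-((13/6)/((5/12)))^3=-17576/125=-140.61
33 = 33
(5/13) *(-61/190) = -61/494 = -0.12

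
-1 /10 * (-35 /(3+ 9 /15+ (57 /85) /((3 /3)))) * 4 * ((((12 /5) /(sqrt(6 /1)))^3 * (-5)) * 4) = -61.67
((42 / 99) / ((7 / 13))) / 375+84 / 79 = 1041554 / 977625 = 1.07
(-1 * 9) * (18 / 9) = -18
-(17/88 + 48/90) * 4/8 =-959/2640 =-0.36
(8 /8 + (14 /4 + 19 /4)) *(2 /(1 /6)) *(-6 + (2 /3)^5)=-52762 /81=-651.38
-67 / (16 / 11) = -737 / 16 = -46.06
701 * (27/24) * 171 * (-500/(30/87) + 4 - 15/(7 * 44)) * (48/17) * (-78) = 3306946846437/77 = 42947361642.04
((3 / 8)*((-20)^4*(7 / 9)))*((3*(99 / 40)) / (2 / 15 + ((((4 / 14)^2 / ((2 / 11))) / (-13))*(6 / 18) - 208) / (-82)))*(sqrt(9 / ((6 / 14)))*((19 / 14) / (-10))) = -18422278875*sqrt(21) / 1046009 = -80708.18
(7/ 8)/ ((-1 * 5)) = -7/ 40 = -0.18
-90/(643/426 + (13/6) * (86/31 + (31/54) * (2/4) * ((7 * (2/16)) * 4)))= -256724640/27660197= -9.28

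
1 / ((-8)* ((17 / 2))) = -1 / 68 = -0.01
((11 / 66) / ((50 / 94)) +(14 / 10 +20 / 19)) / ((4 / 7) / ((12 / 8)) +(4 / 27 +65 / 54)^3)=1448170164 / 1492935925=0.97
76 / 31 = 2.45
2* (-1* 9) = -18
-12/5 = -2.40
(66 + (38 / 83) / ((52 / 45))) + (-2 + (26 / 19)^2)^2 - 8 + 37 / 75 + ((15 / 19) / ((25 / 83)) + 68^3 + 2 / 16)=26533771348776769 / 84369815400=314493.65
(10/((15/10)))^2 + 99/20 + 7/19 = 170189/3420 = 49.76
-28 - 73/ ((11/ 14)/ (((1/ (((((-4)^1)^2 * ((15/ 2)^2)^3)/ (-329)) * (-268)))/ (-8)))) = -28.00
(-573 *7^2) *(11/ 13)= -308847/ 13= -23757.46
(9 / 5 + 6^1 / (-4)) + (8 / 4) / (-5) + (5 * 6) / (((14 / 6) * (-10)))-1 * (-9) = 533 / 70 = 7.61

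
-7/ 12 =-0.58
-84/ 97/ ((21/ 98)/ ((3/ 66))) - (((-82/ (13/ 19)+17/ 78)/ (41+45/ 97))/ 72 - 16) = 15.86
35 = 35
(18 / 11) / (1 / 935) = 1530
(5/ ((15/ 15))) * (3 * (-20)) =-300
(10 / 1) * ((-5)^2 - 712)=-6870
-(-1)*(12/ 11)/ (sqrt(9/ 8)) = 8*sqrt(2)/ 11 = 1.03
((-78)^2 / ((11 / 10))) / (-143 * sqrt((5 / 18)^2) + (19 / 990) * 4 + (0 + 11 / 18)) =-1368900 / 9661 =-141.69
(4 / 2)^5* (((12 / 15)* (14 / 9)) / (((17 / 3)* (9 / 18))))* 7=25088 / 255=98.38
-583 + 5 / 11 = -6408 / 11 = -582.55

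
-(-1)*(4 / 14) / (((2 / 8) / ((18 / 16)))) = 9 / 7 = 1.29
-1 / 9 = -0.11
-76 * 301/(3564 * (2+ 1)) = -5719/2673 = -2.14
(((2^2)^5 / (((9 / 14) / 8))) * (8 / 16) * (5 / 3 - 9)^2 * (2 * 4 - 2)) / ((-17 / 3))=-55508992 / 153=-362803.87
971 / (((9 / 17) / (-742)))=-12248194 / 9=-1360910.44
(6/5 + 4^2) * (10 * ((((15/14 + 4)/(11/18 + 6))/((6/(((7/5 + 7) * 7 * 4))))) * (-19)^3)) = -3015435888/85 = -35475716.33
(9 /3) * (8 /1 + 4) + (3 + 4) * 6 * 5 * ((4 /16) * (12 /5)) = 162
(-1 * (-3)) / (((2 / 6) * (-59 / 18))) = -162 / 59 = -2.75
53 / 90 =0.59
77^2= 5929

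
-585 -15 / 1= -600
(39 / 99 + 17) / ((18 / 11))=10.63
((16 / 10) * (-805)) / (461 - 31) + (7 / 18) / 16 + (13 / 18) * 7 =129073 / 61920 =2.08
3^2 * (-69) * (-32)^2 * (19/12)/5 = -1006848/5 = -201369.60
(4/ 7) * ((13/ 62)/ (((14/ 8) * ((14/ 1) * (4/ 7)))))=13/ 1519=0.01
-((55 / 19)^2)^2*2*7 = -128108750 / 130321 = -983.02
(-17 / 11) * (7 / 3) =-3.61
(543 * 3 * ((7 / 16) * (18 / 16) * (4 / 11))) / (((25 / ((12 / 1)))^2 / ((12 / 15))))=1847286 / 34375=53.74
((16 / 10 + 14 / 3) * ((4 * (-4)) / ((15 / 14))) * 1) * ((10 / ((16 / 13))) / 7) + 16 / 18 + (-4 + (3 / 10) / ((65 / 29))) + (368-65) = 191.40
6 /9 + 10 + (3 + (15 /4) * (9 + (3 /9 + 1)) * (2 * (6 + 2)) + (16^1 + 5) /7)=1910 /3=636.67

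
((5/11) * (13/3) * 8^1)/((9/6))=1040/99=10.51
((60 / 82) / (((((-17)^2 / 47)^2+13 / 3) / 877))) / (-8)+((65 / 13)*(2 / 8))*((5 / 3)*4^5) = 58574150689 / 27481152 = 2131.43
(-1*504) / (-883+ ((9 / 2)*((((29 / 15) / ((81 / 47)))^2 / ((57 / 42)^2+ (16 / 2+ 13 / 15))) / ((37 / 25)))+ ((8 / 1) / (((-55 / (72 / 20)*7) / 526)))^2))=-4757936270135895000 / 6283361172690899947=-0.76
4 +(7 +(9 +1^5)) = 21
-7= -7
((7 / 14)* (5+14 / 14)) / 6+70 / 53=193 / 106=1.82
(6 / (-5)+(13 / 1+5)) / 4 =21 / 5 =4.20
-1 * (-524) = 524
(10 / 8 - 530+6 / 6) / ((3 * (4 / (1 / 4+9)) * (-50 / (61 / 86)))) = 5.77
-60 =-60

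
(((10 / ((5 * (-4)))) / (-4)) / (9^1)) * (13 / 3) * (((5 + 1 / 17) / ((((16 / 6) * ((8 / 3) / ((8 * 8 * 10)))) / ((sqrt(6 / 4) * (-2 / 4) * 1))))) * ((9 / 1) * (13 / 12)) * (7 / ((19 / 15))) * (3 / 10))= -2289105 * sqrt(6) / 20672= -271.24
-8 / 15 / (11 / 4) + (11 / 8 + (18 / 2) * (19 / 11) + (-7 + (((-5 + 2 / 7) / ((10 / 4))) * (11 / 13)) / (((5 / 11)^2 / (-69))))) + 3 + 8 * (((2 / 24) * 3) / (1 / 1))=547.59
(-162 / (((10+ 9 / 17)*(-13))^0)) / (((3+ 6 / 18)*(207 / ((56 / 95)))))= -1512 / 10925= -0.14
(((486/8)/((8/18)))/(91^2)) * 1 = 2187/132496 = 0.02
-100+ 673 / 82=-7527 / 82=-91.79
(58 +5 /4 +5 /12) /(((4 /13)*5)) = 2327 /60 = 38.78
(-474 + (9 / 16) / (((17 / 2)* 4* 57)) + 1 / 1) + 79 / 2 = -4480653 / 10336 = -433.50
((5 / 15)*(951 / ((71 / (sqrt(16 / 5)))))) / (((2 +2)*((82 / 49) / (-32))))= -248528*sqrt(5) / 14555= -38.18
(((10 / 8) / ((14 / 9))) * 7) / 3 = 15 / 8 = 1.88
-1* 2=-2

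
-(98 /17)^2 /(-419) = 9604 /121091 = 0.08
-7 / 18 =-0.39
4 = 4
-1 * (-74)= 74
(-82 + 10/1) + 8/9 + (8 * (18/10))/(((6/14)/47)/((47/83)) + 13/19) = -234009772/4629375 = -50.55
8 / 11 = 0.73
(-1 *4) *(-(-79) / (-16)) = 79 / 4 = 19.75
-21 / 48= -7 / 16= -0.44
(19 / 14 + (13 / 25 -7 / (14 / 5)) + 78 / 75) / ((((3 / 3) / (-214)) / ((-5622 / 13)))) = 87826884 / 2275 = 38605.22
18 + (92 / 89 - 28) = -798 / 89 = -8.97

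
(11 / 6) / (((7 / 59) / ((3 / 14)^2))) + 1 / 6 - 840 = -6907667 / 8232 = -839.12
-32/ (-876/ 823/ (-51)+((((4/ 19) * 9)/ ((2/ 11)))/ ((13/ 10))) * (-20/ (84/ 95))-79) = 40741792/ 331406227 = 0.12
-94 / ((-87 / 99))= 3102 / 29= 106.97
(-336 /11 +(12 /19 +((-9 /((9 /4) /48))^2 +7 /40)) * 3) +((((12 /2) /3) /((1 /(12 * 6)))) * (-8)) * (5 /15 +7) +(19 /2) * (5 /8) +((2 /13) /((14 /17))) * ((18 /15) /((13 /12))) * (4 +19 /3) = 2019987222731 /19779760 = 102123.95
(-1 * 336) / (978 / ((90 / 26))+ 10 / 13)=-2340 / 1973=-1.19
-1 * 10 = -10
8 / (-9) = -8 / 9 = -0.89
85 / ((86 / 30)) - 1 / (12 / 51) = 25.40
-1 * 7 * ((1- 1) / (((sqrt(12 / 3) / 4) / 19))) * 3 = 0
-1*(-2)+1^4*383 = 385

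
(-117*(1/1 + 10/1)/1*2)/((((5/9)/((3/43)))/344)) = -555984/5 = -111196.80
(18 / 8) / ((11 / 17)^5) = 12778713 / 644204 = 19.84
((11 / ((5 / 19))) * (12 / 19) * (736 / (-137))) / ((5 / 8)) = -777216 / 3425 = -226.92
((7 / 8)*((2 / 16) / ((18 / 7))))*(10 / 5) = 49 / 576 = 0.09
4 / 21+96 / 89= 2372 / 1869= 1.27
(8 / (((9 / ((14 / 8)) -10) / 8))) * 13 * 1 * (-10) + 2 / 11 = 320354 / 187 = 1713.12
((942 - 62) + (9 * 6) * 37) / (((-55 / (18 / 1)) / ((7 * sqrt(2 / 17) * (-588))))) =213225264 * sqrt(34) / 935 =1329739.31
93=93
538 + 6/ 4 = 1079/ 2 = 539.50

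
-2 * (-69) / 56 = 69 / 28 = 2.46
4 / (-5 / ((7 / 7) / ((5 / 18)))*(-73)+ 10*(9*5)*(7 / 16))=288 / 21475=0.01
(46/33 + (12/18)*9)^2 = 59536/1089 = 54.67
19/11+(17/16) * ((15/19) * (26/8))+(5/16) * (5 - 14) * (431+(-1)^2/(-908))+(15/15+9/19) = -915655437/759088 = -1206.26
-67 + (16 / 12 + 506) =1321 / 3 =440.33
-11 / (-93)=11 / 93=0.12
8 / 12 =2 / 3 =0.67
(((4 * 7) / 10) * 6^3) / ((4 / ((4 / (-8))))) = -378 / 5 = -75.60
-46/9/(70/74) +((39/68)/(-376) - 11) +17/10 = -118430477/8053920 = -14.70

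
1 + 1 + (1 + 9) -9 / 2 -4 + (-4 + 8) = 15 / 2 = 7.50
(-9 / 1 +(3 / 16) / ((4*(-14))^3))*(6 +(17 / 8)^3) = -201930325395 / 1438646272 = -140.36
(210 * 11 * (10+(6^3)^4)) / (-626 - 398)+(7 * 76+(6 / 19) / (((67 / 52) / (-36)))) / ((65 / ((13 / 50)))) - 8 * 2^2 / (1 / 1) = -200034734659490363 / 40736000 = -4910514892.47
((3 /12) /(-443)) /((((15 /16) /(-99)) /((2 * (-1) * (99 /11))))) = -2376 /2215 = -1.07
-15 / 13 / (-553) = 15 / 7189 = 0.00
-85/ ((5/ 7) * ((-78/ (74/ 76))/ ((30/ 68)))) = 1295/ 1976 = 0.66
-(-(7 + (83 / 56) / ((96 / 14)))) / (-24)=-2771 / 9216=-0.30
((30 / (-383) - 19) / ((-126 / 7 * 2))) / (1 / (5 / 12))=36535 / 165456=0.22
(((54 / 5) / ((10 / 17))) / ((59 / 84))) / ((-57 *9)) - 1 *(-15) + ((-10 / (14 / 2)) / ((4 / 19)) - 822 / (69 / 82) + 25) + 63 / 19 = -940.39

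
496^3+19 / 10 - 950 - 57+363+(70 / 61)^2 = 4540486815019 / 37210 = 122023295.22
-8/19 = -0.42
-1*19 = -19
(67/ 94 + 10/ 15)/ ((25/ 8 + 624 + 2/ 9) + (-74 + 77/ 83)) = 387444/ 155680309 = 0.00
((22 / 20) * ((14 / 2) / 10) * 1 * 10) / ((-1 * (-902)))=7 / 820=0.01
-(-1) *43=43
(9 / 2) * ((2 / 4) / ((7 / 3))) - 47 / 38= -145 / 532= -0.27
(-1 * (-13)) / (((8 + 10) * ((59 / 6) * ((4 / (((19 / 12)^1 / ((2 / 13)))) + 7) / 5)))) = 3211 / 64605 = 0.05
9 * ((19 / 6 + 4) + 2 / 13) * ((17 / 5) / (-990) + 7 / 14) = 701759 / 21450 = 32.72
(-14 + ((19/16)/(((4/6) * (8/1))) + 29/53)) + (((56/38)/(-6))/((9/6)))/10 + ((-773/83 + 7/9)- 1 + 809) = 252337477243/320951040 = 786.22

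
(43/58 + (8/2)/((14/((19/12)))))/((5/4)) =2908/3045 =0.96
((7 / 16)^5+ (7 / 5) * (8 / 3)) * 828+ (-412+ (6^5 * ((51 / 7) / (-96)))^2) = 22540572563101 / 64225280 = 350961.06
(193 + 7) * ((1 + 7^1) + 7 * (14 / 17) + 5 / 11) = 531800 / 187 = 2843.85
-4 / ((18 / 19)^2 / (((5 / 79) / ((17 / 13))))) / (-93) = 23465 / 10116819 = 0.00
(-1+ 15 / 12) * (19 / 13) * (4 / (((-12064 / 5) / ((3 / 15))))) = -19 / 156832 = -0.00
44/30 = 22/15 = 1.47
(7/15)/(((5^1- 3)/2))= 7/15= 0.47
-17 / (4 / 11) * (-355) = 66385 / 4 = 16596.25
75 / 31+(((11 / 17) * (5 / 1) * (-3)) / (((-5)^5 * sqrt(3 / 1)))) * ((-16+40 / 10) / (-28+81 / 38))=5016 * sqrt(3) / 10444375+75 / 31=2.42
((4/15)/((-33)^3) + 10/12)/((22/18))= 0.68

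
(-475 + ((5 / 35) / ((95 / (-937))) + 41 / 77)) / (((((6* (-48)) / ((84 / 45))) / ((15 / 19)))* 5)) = 3481037 / 7147800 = 0.49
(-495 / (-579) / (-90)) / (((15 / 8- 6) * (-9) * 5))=-4 / 78165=-0.00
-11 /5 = -2.20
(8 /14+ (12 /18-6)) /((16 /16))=-100 /21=-4.76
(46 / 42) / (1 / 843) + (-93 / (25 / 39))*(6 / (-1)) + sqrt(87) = sqrt(87) + 313909 / 175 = 1803.09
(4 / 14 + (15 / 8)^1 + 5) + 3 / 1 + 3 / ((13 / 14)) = 9749 / 728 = 13.39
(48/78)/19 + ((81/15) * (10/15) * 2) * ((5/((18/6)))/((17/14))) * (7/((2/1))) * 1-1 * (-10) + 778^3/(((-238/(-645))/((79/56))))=740853904250541/411502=1800365257.64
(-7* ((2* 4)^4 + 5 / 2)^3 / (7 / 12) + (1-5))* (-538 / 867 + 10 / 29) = 5726834312184182 / 25143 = 227770525083.89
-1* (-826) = 826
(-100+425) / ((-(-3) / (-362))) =-117650 / 3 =-39216.67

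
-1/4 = -0.25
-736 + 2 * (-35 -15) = -836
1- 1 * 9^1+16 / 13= -88 / 13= -6.77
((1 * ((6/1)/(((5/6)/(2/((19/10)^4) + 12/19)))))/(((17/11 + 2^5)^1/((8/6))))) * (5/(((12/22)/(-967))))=-95766017248/48088449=-1991.46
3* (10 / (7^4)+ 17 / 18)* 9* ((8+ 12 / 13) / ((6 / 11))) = 13078043 / 31213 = 418.99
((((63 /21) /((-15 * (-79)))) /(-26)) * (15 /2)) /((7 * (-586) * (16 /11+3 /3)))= 11 /151659144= 0.00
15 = 15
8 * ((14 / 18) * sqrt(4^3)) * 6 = 896 / 3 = 298.67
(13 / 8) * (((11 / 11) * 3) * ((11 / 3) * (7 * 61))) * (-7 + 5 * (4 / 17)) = -6045039 / 136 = -44448.82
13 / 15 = 0.87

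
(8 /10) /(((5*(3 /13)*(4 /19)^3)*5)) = 89167 /6000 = 14.86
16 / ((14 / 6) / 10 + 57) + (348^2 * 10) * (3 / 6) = 1039678320 / 1717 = 605520.28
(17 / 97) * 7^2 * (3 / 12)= 833 / 388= 2.15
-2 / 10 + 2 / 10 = 0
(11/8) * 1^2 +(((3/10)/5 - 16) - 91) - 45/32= -85577/800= -106.97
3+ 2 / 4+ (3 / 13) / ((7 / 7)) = 97 / 26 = 3.73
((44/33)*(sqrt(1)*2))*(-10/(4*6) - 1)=-34/9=-3.78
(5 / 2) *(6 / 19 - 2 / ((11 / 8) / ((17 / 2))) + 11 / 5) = -24.62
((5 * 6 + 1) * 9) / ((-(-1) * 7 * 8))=279 / 56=4.98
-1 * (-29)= 29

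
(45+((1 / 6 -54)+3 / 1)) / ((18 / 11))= -385 / 108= -3.56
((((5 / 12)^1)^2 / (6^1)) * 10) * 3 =125 / 144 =0.87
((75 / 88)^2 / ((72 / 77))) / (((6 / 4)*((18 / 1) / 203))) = 888125 / 152064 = 5.84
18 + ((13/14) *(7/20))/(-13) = 719/40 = 17.98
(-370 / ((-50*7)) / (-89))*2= -74 / 3115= -0.02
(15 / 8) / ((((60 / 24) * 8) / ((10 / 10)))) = 0.09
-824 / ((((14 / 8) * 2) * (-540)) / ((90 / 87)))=824 / 1827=0.45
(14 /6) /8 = 7 /24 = 0.29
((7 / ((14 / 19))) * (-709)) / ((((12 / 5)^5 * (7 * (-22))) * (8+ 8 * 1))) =42096875 / 1226244096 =0.03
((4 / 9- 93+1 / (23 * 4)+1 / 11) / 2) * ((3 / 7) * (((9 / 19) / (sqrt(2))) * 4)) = -2526207 * sqrt(2) / 134596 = -26.54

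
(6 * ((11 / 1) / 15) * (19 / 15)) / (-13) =-418 / 975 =-0.43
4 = 4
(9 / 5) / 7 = 9 / 35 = 0.26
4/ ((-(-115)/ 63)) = 252/ 115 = 2.19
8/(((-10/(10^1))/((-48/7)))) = 384/7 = 54.86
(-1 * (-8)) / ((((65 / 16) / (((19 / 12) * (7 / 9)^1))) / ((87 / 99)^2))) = 3579296 / 1911195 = 1.87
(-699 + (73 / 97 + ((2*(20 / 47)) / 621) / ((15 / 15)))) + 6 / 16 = -15806159623 / 22649112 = -697.87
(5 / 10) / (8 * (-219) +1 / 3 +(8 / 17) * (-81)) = -51 / 182558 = -0.00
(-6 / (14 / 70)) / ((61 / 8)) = -240 / 61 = -3.93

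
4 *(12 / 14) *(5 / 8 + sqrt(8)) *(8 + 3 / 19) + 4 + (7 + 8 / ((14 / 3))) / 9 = 26872 / 1197 + 7440 *sqrt(2) / 133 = 101.56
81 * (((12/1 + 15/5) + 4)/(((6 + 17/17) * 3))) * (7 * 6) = 3078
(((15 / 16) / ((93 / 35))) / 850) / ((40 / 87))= 609 / 674560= 0.00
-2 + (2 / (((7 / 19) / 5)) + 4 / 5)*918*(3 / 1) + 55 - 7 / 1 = 2695022 / 35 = 77000.63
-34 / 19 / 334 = -17 / 3173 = -0.01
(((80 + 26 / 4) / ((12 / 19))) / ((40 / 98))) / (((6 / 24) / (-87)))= -4670827 / 40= -116770.68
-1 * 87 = -87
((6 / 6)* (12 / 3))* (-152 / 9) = -608 / 9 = -67.56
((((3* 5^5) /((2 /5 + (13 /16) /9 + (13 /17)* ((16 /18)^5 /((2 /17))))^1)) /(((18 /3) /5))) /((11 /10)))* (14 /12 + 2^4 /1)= 6335465625000 /212909323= 29756.64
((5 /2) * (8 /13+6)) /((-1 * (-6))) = 215 /78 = 2.76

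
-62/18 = -31/9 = -3.44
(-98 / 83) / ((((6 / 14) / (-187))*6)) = 64141 / 747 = 85.86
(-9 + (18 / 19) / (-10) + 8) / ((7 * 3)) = -104 / 1995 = -0.05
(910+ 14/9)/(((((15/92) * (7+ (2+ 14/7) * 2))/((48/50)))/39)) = 78495872/5625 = 13954.82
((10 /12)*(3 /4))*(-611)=-3055 /8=-381.88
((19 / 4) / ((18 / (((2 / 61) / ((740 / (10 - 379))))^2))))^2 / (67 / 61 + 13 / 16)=82628077401 / 31734760770398600000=0.00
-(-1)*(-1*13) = -13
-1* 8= -8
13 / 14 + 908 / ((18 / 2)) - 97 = 607 / 126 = 4.82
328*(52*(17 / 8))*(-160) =-5799040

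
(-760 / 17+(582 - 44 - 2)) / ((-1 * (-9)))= 928 / 17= 54.59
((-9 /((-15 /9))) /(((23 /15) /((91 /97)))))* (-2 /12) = -2457 /4462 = -0.55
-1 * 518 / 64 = -259 / 32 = -8.09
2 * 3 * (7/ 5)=42/ 5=8.40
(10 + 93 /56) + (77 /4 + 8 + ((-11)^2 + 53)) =11923 /56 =212.91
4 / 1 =4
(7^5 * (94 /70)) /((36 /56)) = 1579858 /45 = 35107.96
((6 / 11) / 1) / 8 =3 / 44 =0.07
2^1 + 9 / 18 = 5 / 2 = 2.50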